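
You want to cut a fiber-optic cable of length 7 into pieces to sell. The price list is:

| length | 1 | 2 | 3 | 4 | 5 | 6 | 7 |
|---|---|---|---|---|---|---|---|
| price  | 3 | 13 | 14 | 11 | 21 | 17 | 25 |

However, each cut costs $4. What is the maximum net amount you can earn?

Build r[k] bottom-up: r[k] = max over allowed piece i of (p[i] + r[k−i]) − 4 per cut.
r[1] = 3
r[2] = max(3+3-4, 13+0) = 13
r[3] = max(3+13-4, 13+3-4, 14+0) = 14
r[4] = max(3+14-4, 13+13-4, 14+3-4, 11+0) = 22
r[5] = max(3+22-4, 13+14-4, 14+13-4, 11+3-4, 21+0) = 23
r[6] = max(3+23-4, 13+22-4, 14+14-4, 11+13-4, 21+3-4, 17+0) = 31
r[7] = max(3+31-4, 13+23-4, 14+22-4, …, 17+3-4, 25+0) = 32
One optimal plan: pieces 3 + 2 + 2 (2 cuts) → $40 − $8 = $32.

32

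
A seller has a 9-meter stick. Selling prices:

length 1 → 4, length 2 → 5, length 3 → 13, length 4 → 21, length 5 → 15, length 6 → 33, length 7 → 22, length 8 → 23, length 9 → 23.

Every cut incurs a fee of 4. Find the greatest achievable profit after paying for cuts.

Consider every possible first cut. v[k] is the best of p[i]+v[k−i] over all sellable i≤k, charging 4 whenever i<k.
v[1] = 4
v[2] = max(4+4-4, 5+0) = 5
v[3] = max(4+5-4, 5+4-4, 13+0) = 13
v[4] = max(4+13-4, 5+5-4, 13+4-4, 21+0) = 21
v[5] = max(4+21-4, 5+13-4, 13+5-4, 21+4-4, 15+0) = 21
v[6] = max(4+21-4, 5+21-4, 13+13-4, 21+5-4, 15+4-4, 33+0) = 33
v[7] = max(4+33-4, 5+21-4, 13+21-4, …, 33+4-4, 22+0) = 33
v[8] = max(4+33-4, 5+33-4, 13+21-4, …, 22+4-4, 23+0) = 38
v[9] = max(4+38-4, 5+33-4, 13+33-4, …, 23+4-4, 23+0) = 42
One optimal plan: pieces 6 + 3 (1 cut) → 46 − 4 = 42.

42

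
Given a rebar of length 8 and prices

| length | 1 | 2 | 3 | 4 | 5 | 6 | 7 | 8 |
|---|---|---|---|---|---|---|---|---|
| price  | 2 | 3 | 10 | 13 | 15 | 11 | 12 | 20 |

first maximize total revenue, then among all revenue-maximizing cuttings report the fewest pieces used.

2

Let r[k] be the best obtainable value from length k. For each k, try every first piece i and keep the best of price[i] + r[k−i].
r[1] = 2
r[2] = 4  (first piece 1, then r[1]=2)
r[3] = 10
r[4] = 13
r[5] = 15  (first piece 1, then r[4]=13)
r[6] = 20  (first piece 3, then r[3]=10)
r[7] = 23  (first piece 3, then r[4]=13)
r[8] = 26  (first piece 4, then r[4]=13)
Maximum revenue is ₹26.
Now minimize piece count subject to staying optimal: for each k, pieces[k] = 1 + min over i with p[i]+r[k−i]=r[k] of pieces[k−i].
pieces[5] = 1
pieces[6] = 2
pieces[7] = 2
pieces[8] = 2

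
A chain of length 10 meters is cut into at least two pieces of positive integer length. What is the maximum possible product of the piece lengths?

Fill m[k] for k=2..10: at each k try every first piece i and multiply by the better of (k−i) uncut or m[k−i].
Small cases: m[2]=1.
m[3] = max(1×2, 2×1) = 2
m[4] = max(1×3, 2×2, 3×1) = 4
m[5] = max(1×4, 2×3, 3×2, 4×1) = 6
m[6] = max(1×6, 2×4, 3×3, 4×2, 5×1) = 9
m[7] = max(1×9, 2×6, 3×4, 4×3, 5×2, 6×1) = 12
m[8] = max(1×12, 2×9, 3×6, …, 6×2, 7×1) = 18
m[9] = max(1×18, 2×12, 3×9, …, 7×2, 8×1) = 27
m[10] = max(1×27, 2×18, 3×12, …, 8×2, 9×1) = 36
One optimal split: 3 + 3 + 2 + 2; product 3×3×2×2 = 36.

36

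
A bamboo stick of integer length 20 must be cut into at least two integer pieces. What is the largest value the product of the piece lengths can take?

Fill m[k] for k=2..20: at each k try every first piece i and multiply by the better of (k−i) uncut or m[k−i].
m[2] = 1·max(1,0) = 1·1 = 1
m[3] = 1·max(2,1) = 1·2 = 2
m[4] = 2·max(2,1) = 2·2 = 4
m[5] = 2·max(3,2) = 2·3 = 6
m[6] = 3·max(3,2) = 3·3 = 9
m[7] = 2·max(5,6) = 2·6 = 12
m[8] = 2·max(6,9) = 2·9 = 18
m[9] = 3·max(6,9) = 3·9 = 27
m[10] = 2·max(8,18) = 2·18 = 36
m[11] = 2·max(9,27) = 2·27 = 54
m[12] = 3·max(9,27) = 3·27 = 81
m[13] = 2·max(11,54) = 2·54 = 108
m[14] = 2·max(12,81) = 2·81 = 162
m[15] = 3·max(12,81) = 3·81 = 243
m[16] = 2·max(14,162) = 2·162 = 324
m[17] = 2·max(15,243) = 2·243 = 486
m[18] = 3·max(15,243) = 3·243 = 729
m[19] = 2·max(17,486) = 2·486 = 972
m[20] = 2·max(18,729) = 2·729 = 1458
One optimal split: 3 + 3 + 3 + 3 + 3 + 3 + 2; product 3·3·3·3·3·3·2 = 1458.

1458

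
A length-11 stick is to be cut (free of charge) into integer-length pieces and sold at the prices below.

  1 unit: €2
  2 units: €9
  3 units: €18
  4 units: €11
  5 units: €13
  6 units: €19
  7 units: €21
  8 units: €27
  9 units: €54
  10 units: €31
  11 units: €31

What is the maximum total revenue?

Build R[k] bottom-up: R[k] = max over allowed piece i of (p[i] + R[k−i]).
R[1] = 2
R[2] = max(2+2, 9+0) = 9
R[3] = max(2+9, 9+2, 18+0) = 18
R[4] = max(2+18, 9+9, 18+2, 11+0) = 20
R[5] = max(2+20, 9+18, 18+9, 11+2, 13+0) = 27
R[6] = max(2+27, 9+20, 18+18, 11+9, 13+2, 19+0) = 36
R[7] = max(2+36, 9+27, 18+20, …, 19+2, 21+0) = 38
R[8] = max(2+38, 9+36, 18+27, …, 21+2, 27+0) = 45
R[9] = max(2+45, 9+38, 18+36, …, 27+2, 54+0) = 54
R[10] = max(2+54, 9+45, 18+38, …, 54+2, 31+0) = 56
R[11] = max(2+56, 9+54, 18+45, …, 31+2, 31+0) = 63
One optimal cutting: 3 + 3 + 3 + 2 → €18 + €18 + €18 + €9 = €63.

63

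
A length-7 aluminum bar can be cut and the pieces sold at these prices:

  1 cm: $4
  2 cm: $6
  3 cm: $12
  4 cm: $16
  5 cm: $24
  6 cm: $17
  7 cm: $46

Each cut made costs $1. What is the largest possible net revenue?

Consider every possible first cut. net[k] is the best of p[i]+net[k−i] over all sellable i≤k, charging 1 whenever i<k.
net[1] = 4
net[2] = 7  (first piece 1, then net[1]=4)
net[3] = 12
net[4] = 16
net[5] = 24
net[6] = 27  (first piece 1, then net[5]=24)
net[7] = 46
Best is to make no cuts and sell whole for $46.

46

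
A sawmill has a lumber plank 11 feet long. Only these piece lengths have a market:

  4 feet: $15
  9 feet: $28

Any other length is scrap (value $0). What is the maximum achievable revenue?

30

Build best[k] bottom-up: best[k] = max over allowed piece i of (p[i] + best[k−i]).
best[1] = 0
best[2] = 0
best[3] = 0
best[4] = 15
best[5] = 15
best[6] = 15
best[7] = 15
best[8] = 30  (first piece 4, then best[4]=15)
best[9] = max(15+15, 28+0) = 30
best[10] = max(15+15, 28+0) = 30
best[11] = max(15+15, 28+0) = 30
One optimal cutting: pieces 4 + 4 with 3 feet of scrap → $30.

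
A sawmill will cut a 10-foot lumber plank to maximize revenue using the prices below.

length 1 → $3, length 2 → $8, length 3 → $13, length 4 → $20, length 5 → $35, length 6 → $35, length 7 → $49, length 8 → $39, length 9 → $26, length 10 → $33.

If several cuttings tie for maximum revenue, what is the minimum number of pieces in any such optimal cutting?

2

Let r[k] be the best obtainable value from length k. For each k, try every first piece i and keep the best of price[i] + r[k−i].
r[1] = 3
r[2] = max(3+3, 8+0) = 8
r[3] = max(3+8, 8+3, 13+0) = 13
r[4] = max(3+13, 8+8, 13+3, 20+0) = 20
r[5] = max(3+20, 8+13, 13+8, 20+3, 35+0) = 35
r[6] = max(3+35, 8+20, 13+13, 20+8, 35+3, 35+0) = 38
r[7] = max(3+38, 8+35, 13+20, …, 35+3, 49+0) = 49
r[8] = max(3+49, 8+38, 13+35, …, 49+3, 39+0) = 52
r[9] = max(3+52, 8+49, 13+38, …, 39+3, 26+0) = 57
r[10] = max(3+57, 8+52, 13+49, …, 26+3, 33+0) = 70
Maximum revenue is $70.
Now minimize piece count subject to staying optimal: for each k, pieces[k] = 1 + min over i with p[i]+r[k−i]=r[k] of pieces[k−i].
pieces[7] = 1
pieces[8] = 2
pieces[9] = 2
pieces[10] = 2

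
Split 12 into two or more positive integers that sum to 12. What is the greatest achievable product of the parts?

81

Fill prod[k] for k=2..12: at each k try every first piece i and multiply by the better of (k−i) uncut or prod[k−i].
prod[2] = 1×max(1,0) = 1×1 = 1
prod[3] = 1×max(2,1) = 1×2 = 2
prod[4] = 2×max(2,1) = 2×2 = 4
prod[5] = 2×max(3,2) = 2×3 = 6
prod[6] = 3×max(3,2) = 3×3 = 9
prod[7] = 2×max(5,6) = 2×6 = 12
prod[8] = 2×max(6,9) = 2×9 = 18
prod[9] = 3×max(6,9) = 3×9 = 27
prod[10] = 2×max(8,18) = 2×18 = 36
prod[11] = 2×max(9,27) = 2×27 = 54
prod[12] = 3×max(9,27) = 3×27 = 81
One optimal split: 3 + 3 + 3 + 3; product 3×3×3×3 = 81.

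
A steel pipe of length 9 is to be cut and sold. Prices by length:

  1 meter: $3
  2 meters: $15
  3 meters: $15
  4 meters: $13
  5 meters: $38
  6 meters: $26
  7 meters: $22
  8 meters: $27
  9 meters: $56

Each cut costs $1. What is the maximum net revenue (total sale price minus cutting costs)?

66

Consider every possible first cut. v[k] is the best of p[i]+v[k−i] over all sellable i≤k, charging 1 whenever i<k.
v[1] = 3
v[2] = max(3+3-1, 15+0) = 15
v[3] = max(3+15-1, 15+3-1, 15+0) = 17
v[4] = max(3+17-1, 15+15-1, 15+3-1, 13+0) = 29
v[5] = max(3+29-1, 15+17-1, 15+15-1, 13+3-1, 38+0) = 38
v[6] = max(3+38-1, 15+29-1, 15+17-1, 13+15-1, 38+3-1, 26+0) = 43
v[7] = max(3+43-1, 15+38-1, 15+29-1, …, 26+3-1, 22+0) = 52
v[8] = max(3+52-1, 15+43-1, 15+38-1, …, 22+3-1, 27+0) = 57
v[9] = max(3+57-1, 15+52-1, 15+43-1, …, 27+3-1, 56+0) = 66
One optimal plan: pieces 5 + 2 + 2 (2 cuts) → $68 − $2 = $66.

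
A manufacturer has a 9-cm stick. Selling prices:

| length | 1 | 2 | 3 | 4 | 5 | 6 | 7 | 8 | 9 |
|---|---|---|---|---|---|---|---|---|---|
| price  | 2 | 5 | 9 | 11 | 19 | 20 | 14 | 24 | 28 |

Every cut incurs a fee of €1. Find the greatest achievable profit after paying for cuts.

Consider every possible first cut. v[k] is the best of p[i]+v[k−i] over all sellable i≤k, charging 1 whenever i<k.
v[1] = 2
v[2] = 5
v[3] = 9
v[4] = 11
v[5] = 19
v[6] = 20  (first piece 1, then v[5]=19)
v[7] = 23  (first piece 2, then v[5]=19)
v[8] = 27  (first piece 3, then v[5]=19)
v[9] = 29  (first piece 4, then v[5]=19)
One optimal plan: pieces 5 + 4 (1 cut) → €30 − €1 = €29.

29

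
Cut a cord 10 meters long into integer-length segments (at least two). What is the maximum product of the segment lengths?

36

Let m[k] be the best product for length k (with at least one cut). For each first piece i, the rest contributes max(k−i, m[k−i]).
m[2] = 1·max(1,0) = 1·1 = 1
m[3] = 1·max(2,1) = 1·2 = 2
m[4] = 2·max(2,1) = 2·2 = 4
m[5] = 2·max(3,2) = 2·3 = 6
m[6] = 3·max(3,2) = 3·3 = 9
m[7] = 2·max(5,6) = 2·6 = 12
m[8] = 2·max(6,9) = 2·9 = 18
m[9] = 3·max(6,9) = 3·9 = 27
m[10] = 2·max(8,18) = 2·18 = 36
One optimal split: 3 + 3 + 2 + 2; product 3·3·2·2 = 36.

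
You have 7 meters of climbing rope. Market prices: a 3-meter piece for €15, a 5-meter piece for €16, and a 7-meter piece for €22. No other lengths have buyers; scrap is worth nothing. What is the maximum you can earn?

30

Build f[k] bottom-up: f[k] = max over allowed piece i of (p[i] + f[k−i]).
f[1] = 0
f[2] = 0
f[3] = 15
f[4] = 15
f[5] = max(15+0, 16+0) = 16
f[6] = max(15+15, 16+0) = 30
f[7] = max(15+15, 16+0, 22+0) = 30
One optimal cutting: pieces 3 + 3 with 1 meter of scrap → €30.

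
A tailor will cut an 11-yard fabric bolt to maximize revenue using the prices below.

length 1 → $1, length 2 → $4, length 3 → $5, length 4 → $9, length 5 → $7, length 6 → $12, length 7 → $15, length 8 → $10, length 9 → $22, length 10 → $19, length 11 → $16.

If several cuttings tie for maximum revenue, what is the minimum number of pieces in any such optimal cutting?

Consider every possible first cut. r[k] is the best of p[i]+r[k−i] over all sellable i≤k.
r[1] = 1
r[2] = max(1+1, 4+0) = 4
r[3] = max(1+4, 4+1, 5+0) = 5
r[4] = max(1+5, 4+4, 5+1, 9+0) = 9
r[5] = max(1+9, 4+5, 5+4, 9+1, 7+0) = 10
r[6] = max(1+10, 4+9, 5+5, 9+4, 7+1, 12+0) = 13
r[7] = max(1+13, 4+10, 5+9, …, 12+1, 15+0) = 15
r[8] = max(1+15, 4+13, 5+10, …, 15+1, 10+0) = 18
r[9] = max(1+18, 4+15, 5+13, …, 10+1, 22+0) = 22
r[10] = max(1+22, 4+18, 5+15, …, 22+1, 19+0) = 23
r[11] = max(1+23, 4+22, 5+18, …, 19+1, 16+0) = 26
Maximum revenue is $26.
Now minimize piece count subject to staying optimal: for each k, pieces[k] = 1 + min over i with p[i]+r[k−i]=r[k] of pieces[k−i].
pieces[8] = 2
pieces[9] = 1
pieces[10] = 2
pieces[11] = 2

2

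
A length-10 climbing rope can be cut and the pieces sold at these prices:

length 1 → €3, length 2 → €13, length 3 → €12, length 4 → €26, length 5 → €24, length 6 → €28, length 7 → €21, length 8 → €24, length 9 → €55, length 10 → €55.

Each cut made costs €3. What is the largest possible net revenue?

Let net[k] be the best obtainable value from length k. For each k, try every first piece i and keep the best of price[i] + net[k−i] minus the 3 cut fee when i<k.
net[1] = 3
net[2] = 13
net[3] = 13  (first piece 1, then net[2]=13)
net[4] = 26
net[5] = 26  (first piece 1, then net[4]=26)
net[6] = 36  (first piece 2, then net[4]=26)
net[7] = 36  (first piece 1, then net[6]=36)
net[8] = 49  (first piece 4, then net[4]=26)
net[9] = 55
net[10] = 59  (first piece 2, then net[8]=49)
One optimal plan: pieces 4 + 4 + 2 (2 cuts) → €65 − €6 = €59.

59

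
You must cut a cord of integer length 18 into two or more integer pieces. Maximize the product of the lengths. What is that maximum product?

729

Let f[k] be the best product for length k (with at least one cut). For each first piece i, the rest contributes max(k−i, f[k−i]).
f[2] = 1·max(1,0) = 1·1 = 1
f[3] = max(1·2, 2·1) = 2
f[4] = max(1·3, 2·2, 3·1) = 4
f[5] = max(1·4, 2·3, 3·2, 4·1) = 6
f[6] = max(1·6, 2·4, 3·3, 4·2, 5·1) = 9
f[7] = max(1·9, 2·6, 3·4, 4·3, 5·2, 6·1) = 12
f[8] = max(1·12, 2·9, 3·6, …, 6·2, 7·1) = 18
f[9] = max(1·18, 2·12, 3·9, …, 7·2, 8·1) = 27
f[10] = max(1·27, 2·18, 3·12, …, 8·2, 9·1) = 36
f[11] = max(1·36, 2·27, 3·18, …, 9·2, 10·1) = 54
f[12] = max(1·54, 2·36, 3·27, …, 10·2, 11·1) = 81
f[13] = max(1·81, 2·54, 3·36, …, 11·2, 12·1) = 108
f[14] = max(1·108, 2·81, 3·54, …, 12·2, 13·1) = 162
f[15] = max(1·162, 2·108, 3·81, …, 13·2, 14·1) = 243
f[16] = max(1·243, 2·162, 3·108, …, 14·2, 15·1) = 324
f[17] = max(1·324, 2·243, 3·162, …, 15·2, 16·1) = 486
f[18] = max(1·486, 2·324, 3·243, …, 16·2, 17·1) = 729
One optimal split: 3 + 3 + 3 + 3 + 3 + 3; product 3·3·3·3·3·3 = 729.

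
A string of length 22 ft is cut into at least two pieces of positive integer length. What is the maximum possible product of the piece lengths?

2916

Define prod[k] = max over 1≤i<k of i · max(k−i, prod[k−i]); the inner max lets the remainder stay uncut if that's better.
prod[2] = 1×max(1,0) = 1×1 = 1
prod[3] = 1×max(2,1) = 1×2 = 2
prod[4] = 2×max(2,1) = 2×2 = 4
prod[5] = 2×max(3,2) = 2×3 = 6
prod[6] = 3×max(3,2) = 3×3 = 9
prod[7] = 2×max(5,6) = 2×6 = 12
prod[8] = 2×max(6,9) = 2×9 = 18
prod[9] = 3×max(6,9) = 3×9 = 27
prod[10] = 2×max(8,18) = 2×18 = 36
prod[11] = 2×max(9,27) = 2×27 = 54
prod[12] = 3×max(9,27) = 3×27 = 81
prod[13] = 2×max(11,54) = 2×54 = 108
prod[14] = 2×max(12,81) = 2×81 = 162
prod[15] = 3×max(12,81) = 3×81 = 243
prod[16] = 2×max(14,162) = 2×162 = 324
prod[17] = 2×max(15,243) = 2×243 = 486
prod[18] = 3×max(15,243) = 3×243 = 729
prod[19] = 2×max(17,486) = 2×486 = 972
prod[20] = 2×max(18,729) = 2×729 = 1458
prod[21] = 3×max(18,729) = 3×729 = 2187
prod[22] = 2×max(20,1458) = 2×1458 = 2916
One optimal split: 3 + 3 + 3 + 3 + 3 + 3 + 2 + 2; product 3×3×3×3×3×3×2×2 = 2916.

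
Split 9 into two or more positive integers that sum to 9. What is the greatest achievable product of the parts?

Let f[k] be the best product for length k (with at least one cut). For each first piece i, the rest contributes max(k−i, f[k−i]).
Small cases: f[2]=1, f[3]=2, f[4]=4.
f[5] = 2*max(3,2) = 2*3 = 6
f[6] = 3*max(3,2) = 3*3 = 9
f[7] = 2*max(5,6) = 2*6 = 12
f[8] = 2*max(6,9) = 2*9 = 18
f[9] = 3*max(6,9) = 3*9 = 27
One optimal split: 3 + 3 + 3; product 3*3*3 = 27.

27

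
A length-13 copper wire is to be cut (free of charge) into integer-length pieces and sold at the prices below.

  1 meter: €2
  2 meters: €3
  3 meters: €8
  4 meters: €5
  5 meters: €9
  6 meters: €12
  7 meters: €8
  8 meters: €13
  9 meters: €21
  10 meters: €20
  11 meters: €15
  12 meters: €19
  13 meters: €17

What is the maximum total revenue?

Build v[k] bottom-up: v[k] = max over allowed piece i of (p[i] + v[k−i]).
v[1] = 2
v[2] = 4  (first piece 1, then v[1]=2)
v[3] = 8
v[4] = 10  (first piece 1, then v[3]=8)
v[5] = 12  (first piece 1, then v[4]=10)
v[6] = 16  (first piece 3, then v[3]=8)
v[7] = 18  (first piece 1, then v[6]=16)
v[8] = 20  (first piece 1, then v[7]=18)
v[9] = 24  (first piece 3, then v[6]=16)
v[10] = 26  (first piece 1, then v[9]=24)
v[11] = 28  (first piece 1, then v[10]=26)
v[12] = 32  (first piece 3, then v[9]=24)
v[13] = 34  (first piece 1, then v[12]=32)
One optimal cutting: 3 + 3 + 3 + 3 + 1 → €8 + €8 + €8 + €8 + €2 = €34.

34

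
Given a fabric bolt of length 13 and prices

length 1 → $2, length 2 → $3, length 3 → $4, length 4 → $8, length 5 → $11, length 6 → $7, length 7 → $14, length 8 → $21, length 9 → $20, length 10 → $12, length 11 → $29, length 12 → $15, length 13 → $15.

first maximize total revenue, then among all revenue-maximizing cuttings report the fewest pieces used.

3

Consider every possible first cut. r[k] is the best of p[i]+r[k−i] over all sellable i≤k.
r[1] = 2
r[2] = max(2+2, 3+0) = 4
r[3] = max(2+4, 3+2, 4+0) = 6
r[4] = max(2+6, 3+4, 4+2, 8+0) = 8
r[5] = max(2+8, 3+6, 4+4, 8+2, 11+0) = 11
r[6] = max(2+11, 3+8, 4+6, 8+4, 11+2, 7+0) = 13
r[7] = max(2+13, 3+11, 4+8, …, 7+2, 14+0) = 15
r[8] = max(2+15, 3+13, 4+11, …, 14+2, 21+0) = 21
r[9] = max(2+21, 3+15, 4+13, …, 21+2, 20+0) = 23
r[10] = max(2+23, 3+21, 4+15, …, 20+2, 12+0) = 25
r[11] = max(2+25, 3+23, 4+21, …, 12+2, 29+0) = 29
r[12] = max(2+29, 3+25, 4+23, …, 29+2, 15+0) = 31
r[13] = max(2+31, 3+29, 4+25, …, 15+2, 15+0) = 33
Maximum revenue is $33.
Now minimize piece count subject to staying optimal: for each k, pieces[k] = 1 + min over i with p[i]+r[k−i]=r[k] of pieces[k−i].
pieces[10] = 3
pieces[11] = 1
pieces[12] = 2
pieces[13] = 3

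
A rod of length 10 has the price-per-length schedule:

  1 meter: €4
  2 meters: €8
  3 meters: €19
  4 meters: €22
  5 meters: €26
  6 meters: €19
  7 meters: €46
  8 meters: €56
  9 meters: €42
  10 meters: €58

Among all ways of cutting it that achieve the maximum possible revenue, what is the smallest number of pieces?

2

Consider every possible first cut. r[k] is the best of p[i]+r[k−i] over all sellable i≤k.
r[1] = 4
r[2] = 8  (first piece 1, then r[1]=4)
r[3] = 19
r[4] = 23  (first piece 1, then r[3]=19)
r[5] = 27  (first piece 1, then r[4]=23)
r[6] = 38  (first piece 3, then r[3]=19)
r[7] = 46
r[8] = 56
r[9] = 60  (first piece 1, then r[8]=56)
r[10] = 65  (first piece 3, then r[7]=46)
Maximum revenue is €65.
Now minimize piece count subject to staying optimal: for each k, pieces[k] = 1 + min over i with p[i]+r[k−i]=r[k] of pieces[k−i].
pieces[7] = 1
pieces[8] = 1
pieces[9] = 2
pieces[10] = 2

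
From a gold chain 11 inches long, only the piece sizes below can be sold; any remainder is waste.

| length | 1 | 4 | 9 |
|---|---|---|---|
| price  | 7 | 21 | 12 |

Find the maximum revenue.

77

Let r[k] be the best obtainable value from length k. For each k, try every first piece i and keep the best of price[i] + r[k−i].
r[1] = 7
r[2] = 14  (first piece 1, then r[1]=7)
r[3] = 21  (first piece 1, then r[2]=14)
r[4] = max(7+21, 21+0) = 28
r[5] = max(7+28, 21+7) = 35
r[6] = max(7+35, 21+14) = 42
r[7] = max(7+42, 21+21) = 49
r[8] = max(7+49, 21+28) = 56
r[9] = max(7+56, 21+35, 12+0) = 63
r[10] = max(7+63, 21+42, 12+7) = 70
r[11] = max(7+70, 21+49, 12+14) = 77
One optimal cutting: 1 + 1 + 1 + 1 + 1 + 1 + 1 + 1 + 1 + 1 + 1 → $77.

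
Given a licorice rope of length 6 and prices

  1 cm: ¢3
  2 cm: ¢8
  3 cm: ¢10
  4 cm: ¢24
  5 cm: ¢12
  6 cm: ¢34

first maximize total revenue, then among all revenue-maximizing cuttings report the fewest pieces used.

1

Let r[k] be the best obtainable value from length k. For each k, try every first piece i and keep the best of price[i] + r[k−i].
r[1] = 3
r[2] = 8
r[3] = 11  (first piece 1, then r[2]=8)
r[4] = 24
r[5] = 27  (first piece 1, then r[4]=24)
r[6] = 34
Maximum revenue is ¢34.
Now minimize piece count subject to staying optimal: for each k, pieces[k] = 1 + min over i with p[i]+r[k−i]=r[k] of pieces[k−i].
pieces[3] = 2
pieces[4] = 1
pieces[5] = 2
pieces[6] = 1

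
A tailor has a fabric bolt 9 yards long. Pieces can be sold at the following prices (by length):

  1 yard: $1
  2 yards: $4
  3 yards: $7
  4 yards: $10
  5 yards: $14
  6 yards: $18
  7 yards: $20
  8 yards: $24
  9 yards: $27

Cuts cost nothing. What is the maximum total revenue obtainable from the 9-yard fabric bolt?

Consider every possible first cut. v[k] is the best of p[i]+v[k−i] over all sellable i≤k.
v[1] = 1
v[2] = max(1+1, 4+0) = 4
v[3] = max(1+4, 4+1, 7+0) = 7
v[4] = max(1+7, 4+4, 7+1, 10+0) = 10
v[5] = max(1+10, 4+7, 7+4, 10+1, 14+0) = 14
v[6] = max(1+14, 4+10, 7+7, 10+4, 14+1, 18+0) = 18
v[7] = max(1+18, 4+14, 7+10, …, 18+1, 20+0) = 20
v[8] = max(1+20, 4+18, 7+14, …, 20+1, 24+0) = 24
v[9] = max(1+24, 4+20, 7+18, …, 24+1, 27+0) = 27
Best is to sell the whole 9-yard piece uncut for $27.

27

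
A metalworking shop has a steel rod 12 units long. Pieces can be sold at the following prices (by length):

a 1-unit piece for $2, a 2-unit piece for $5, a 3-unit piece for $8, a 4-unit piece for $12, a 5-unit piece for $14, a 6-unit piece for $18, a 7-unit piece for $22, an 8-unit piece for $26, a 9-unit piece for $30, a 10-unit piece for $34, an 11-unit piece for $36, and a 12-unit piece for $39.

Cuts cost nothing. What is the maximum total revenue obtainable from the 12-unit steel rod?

Consider every possible first cut. v[k] is the best of p[i]+v[k−i] over all sellable i≤k.
v[1] = 2
v[2] = max(2+2, 5+0) = 5
v[3] = max(2+5, 5+2, 8+0) = 8
v[4] = max(2+8, 5+5, 8+2, 12+0) = 12
v[5] = max(2+12, 5+8, 8+5, 12+2, 14+0) = 14
v[6] = max(2+14, 5+12, 8+8, 12+5, 14+2, 18+0) = 18
v[7] = max(2+18, 5+14, 8+12, …, 18+2, 22+0) = 22
v[8] = max(2+22, 5+18, 8+14, …, 22+2, 26+0) = 26
v[9] = max(2+26, 5+22, 8+18, …, 26+2, 30+0) = 30
v[10] = max(2+30, 5+26, 8+22, …, 30+2, 34+0) = 34
v[11] = max(2+34, 5+30, 8+26, …, 34+2, 36+0) = 36
v[12] = max(2+36, 5+34, 8+30, …, 36+2, 39+0) = 39
One optimal cutting: 10 + 2 → $34 + $5 = $39.

39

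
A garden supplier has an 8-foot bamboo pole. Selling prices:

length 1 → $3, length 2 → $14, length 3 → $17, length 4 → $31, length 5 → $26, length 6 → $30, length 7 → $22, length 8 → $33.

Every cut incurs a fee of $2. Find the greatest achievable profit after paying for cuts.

60

Build r[k] bottom-up: r[k] = max over allowed piece i of (p[i] + r[k−i]) − 2 per cut.
r[1] = 3
r[2] = max(3+3-2, 14+0) = 14
r[3] = max(3+14-2, 14+3-2, 17+0) = 17
r[4] = max(3+17-2, 14+14-2, 17+3-2, 31+0) = 31
r[5] = max(3+31-2, 14+17-2, 17+14-2, 31+3-2, 26+0) = 32
r[6] = max(3+32-2, 14+31-2, 17+17-2, 31+14-2, 26+3-2, 30+0) = 43
r[7] = max(3+43-2, 14+32-2, 17+31-2, …, 30+3-2, 22+0) = 46
r[8] = max(3+46-2, 14+43-2, 17+32-2, …, 22+3-2, 33+0) = 60
One optimal plan: pieces 4 + 4 (1 cut) → $62 − $2 = $60.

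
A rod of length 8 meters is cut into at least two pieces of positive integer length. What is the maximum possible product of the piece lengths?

Let prod[k] be the best product for length k (with at least one cut). For each first piece i, the rest contributes max(k−i, prod[k−i]).
prod[2] = 1×max(1,0) = 1×1 = 1
prod[3] = 1×max(2,1) = 1×2 = 2
prod[4] = 2×max(2,1) = 2×2 = 4
prod[5] = 2×max(3,2) = 2×3 = 6
prod[6] = 3×max(3,2) = 3×3 = 9
prod[7] = 2×max(5,6) = 2×6 = 12
prod[8] = 2×max(6,9) = 2×9 = 18
One optimal split: 3 + 3 + 2; product 3×3×2 = 18.

18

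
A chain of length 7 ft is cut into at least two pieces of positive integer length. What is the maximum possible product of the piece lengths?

Fill prod[k] for k=2..7: at each k try every first piece i and multiply by the better of (k−i) uncut or prod[k−i].
prod[2] = 1·max(1,0) = 1·1 = 1
prod[3] = 1·max(2,1) = 1·2 = 2
prod[4] = 2·max(2,1) = 2·2 = 4
prod[5] = 2·max(3,2) = 2·3 = 6
prod[6] = 3·max(3,2) = 3·3 = 9
prod[7] = 2·max(5,6) = 2·6 = 12
One optimal split: 3 + 2 + 2; product 3·2·2 = 12.

12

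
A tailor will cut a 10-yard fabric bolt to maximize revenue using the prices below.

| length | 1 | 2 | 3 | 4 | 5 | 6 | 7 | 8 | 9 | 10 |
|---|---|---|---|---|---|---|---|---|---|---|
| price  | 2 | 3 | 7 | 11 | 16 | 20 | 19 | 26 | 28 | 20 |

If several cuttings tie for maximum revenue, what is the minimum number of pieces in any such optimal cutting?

2

Let r[k] be the best obtainable value from length k. For each k, try every first piece i and keep the best of price[i] + r[k−i].
r[1] = 2
r[2] = max(2+2, 3+0) = 4
r[3] = max(2+4, 3+2, 7+0) = 7
r[4] = max(2+7, 3+4, 7+2, 11+0) = 11
r[5] = max(2+11, 3+7, 7+4, 11+2, 16+0) = 16
r[6] = max(2+16, 3+11, 7+7, 11+4, 16+2, 20+0) = 20
r[7] = max(2+20, 3+16, 7+11, …, 20+2, 19+0) = 22
r[8] = max(2+22, 3+20, 7+16, …, 19+2, 26+0) = 26
r[9] = max(2+26, 3+22, 7+20, …, 26+2, 28+0) = 28
r[10] = max(2+28, 3+26, 7+22, …, 28+2, 20+0) = 32
Maximum revenue is $32.
Now minimize piece count subject to staying optimal: for each k, pieces[k] = 1 + min over i with p[i]+r[k−i]=r[k] of pieces[k−i].
pieces[7] = 2
pieces[8] = 1
pieces[9] = 1
pieces[10] = 2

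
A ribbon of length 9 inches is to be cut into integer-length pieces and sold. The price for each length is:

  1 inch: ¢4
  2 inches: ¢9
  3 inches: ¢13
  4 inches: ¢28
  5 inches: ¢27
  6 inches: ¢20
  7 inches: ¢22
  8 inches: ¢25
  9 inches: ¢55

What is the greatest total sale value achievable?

Let v[k] be the best obtainable value from length k. For each k, try every first piece i and keep the best of price[i] + v[k−i].
v[1] = 4
v[2] = max(4+4, 9+0) = 9
v[3] = max(4+9, 9+4, 13+0) = 13
v[4] = max(4+13, 9+9, 13+4, 28+0) = 28
v[5] = max(4+28, 9+13, 13+9, 28+4, 27+0) = 32
v[6] = max(4+32, 9+28, 13+13, 28+9, 27+4, 20+0) = 37
v[7] = max(4+37, 9+32, 13+28, …, 20+4, 22+0) = 41
v[8] = max(4+41, 9+37, 13+32, …, 22+4, 25+0) = 56
v[9] = max(4+56, 9+41, 13+37, …, 25+4, 55+0) = 60
One optimal cutting: 4 + 4 + 1 → ¢28 + ¢28 + ¢4 = ¢60.

60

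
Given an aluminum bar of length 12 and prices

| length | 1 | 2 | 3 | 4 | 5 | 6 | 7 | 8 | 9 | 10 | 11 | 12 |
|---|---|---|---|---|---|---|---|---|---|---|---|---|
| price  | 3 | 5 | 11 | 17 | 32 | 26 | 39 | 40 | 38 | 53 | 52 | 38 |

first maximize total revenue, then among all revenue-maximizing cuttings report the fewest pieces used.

2

Consider every possible first cut. r[k] is the best of p[i]+r[k−i] over all sellable i≤k.
r[1] = 3
r[2] = 6  (first piece 1, then r[1]=3)
r[3] = 11
r[4] = 17
r[5] = 32
r[6] = 35  (first piece 1, then r[5]=32)
r[7] = 39
r[8] = 43  (first piece 3, then r[5]=32)
r[9] = 49  (first piece 4, then r[5]=32)
r[10] = 64  (first piece 5, then r[5]=32)
r[11] = 67  (first piece 1, then r[10]=64)
r[12] = 71  (first piece 5, then r[7]=39)
Maximum revenue is $71.
Now minimize piece count subject to staying optimal: for each k, pieces[k] = 1 + min over i with p[i]+r[k−i]=r[k] of pieces[k−i].
pieces[9] = 2
pieces[10] = 2
pieces[11] = 3
pieces[12] = 2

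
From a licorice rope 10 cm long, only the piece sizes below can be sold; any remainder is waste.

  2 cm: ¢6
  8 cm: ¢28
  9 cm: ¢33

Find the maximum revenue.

34

Build f[k] bottom-up: f[k] = max over allowed piece i of (p[i] + f[k−i]).
f[1] = 0
f[2] = 6
f[3] = 6
f[4] = 12  (first piece 2, then f[2]=6)
f[5] = 12
f[6] = 18  (first piece 2, then f[4]=12)
f[7] = 18
f[8] = max(6+18, 28+0) = 28
f[9] = max(6+18, 28+0, 33+0) = 33
f[10] = max(6+28, 28+6, 33+0) = 34
One optimal cutting: 8 + 2 → ¢34.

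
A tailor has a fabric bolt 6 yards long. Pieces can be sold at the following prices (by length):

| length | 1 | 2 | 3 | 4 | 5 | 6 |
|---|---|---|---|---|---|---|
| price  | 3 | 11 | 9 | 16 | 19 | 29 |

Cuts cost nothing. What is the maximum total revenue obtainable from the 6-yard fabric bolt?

Consider every possible first cut. best[k] is the best of p[i]+best[k−i] over all sellable i≤k.
best[1] = 3
best[2] = 11
best[3] = 14  (first piece 1, then best[2]=11)
best[4] = 22  (first piece 2, then best[2]=11)
best[5] = 25  (first piece 1, then best[4]=22)
best[6] = 33  (first piece 2, then best[4]=22)
One optimal cutting: 2 + 2 + 2 → $11 + $11 + $11 = $33.

33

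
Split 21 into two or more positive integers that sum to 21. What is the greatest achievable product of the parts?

2187

Fill g[k] for k=2..21: at each k try every first piece i and multiply by the better of (k−i) uncut or g[k−i].
g[2] = 1×max(1,0) = 1×1 = 1
g[3] = 1×max(2,1) = 1×2 = 2
g[4] = 2×max(2,1) = 2×2 = 4
g[5] = 2×max(3,2) = 2×3 = 6
g[6] = 3×max(3,2) = 3×3 = 9
g[7] = 2×max(5,6) = 2×6 = 12
g[8] = 2×max(6,9) = 2×9 = 18
g[9] = 3×max(6,9) = 3×9 = 27
g[10] = 2×max(8,18) = 2×18 = 36
g[11] = 2×max(9,27) = 2×27 = 54
g[12] = 3×max(9,27) = 3×27 = 81
g[13] = 2×max(11,54) = 2×54 = 108
g[14] = 2×max(12,81) = 2×81 = 162
g[15] = 3×max(12,81) = 3×81 = 243
g[16] = 2×max(14,162) = 2×162 = 324
g[17] = 2×max(15,243) = 2×243 = 486
g[18] = 3×max(15,243) = 3×243 = 729
g[19] = 2×max(17,486) = 2×486 = 972
g[20] = 2×max(18,729) = 2×729 = 1458
g[21] = 3×max(18,729) = 3×729 = 2187
One optimal split: 3 + 3 + 3 + 3 + 3 + 3 + 3; product 3×3×3×3×3×3×3 = 2187.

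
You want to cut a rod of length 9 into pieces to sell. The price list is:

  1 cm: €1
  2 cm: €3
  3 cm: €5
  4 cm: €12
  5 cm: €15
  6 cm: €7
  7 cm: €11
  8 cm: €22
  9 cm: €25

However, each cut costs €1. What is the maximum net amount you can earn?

Build r[k] bottom-up: r[k] = max over allowed piece i of (p[i] + r[k−i]) − 1 per cut.
r[1] = 1
r[2] = max(1+1-1, 3+0) = 3
r[3] = max(1+3-1, 3+1-1, 5+0) = 5
r[4] = max(1+5-1, 3+3-1, 5+1-1, 12+0) = 12
r[5] = max(1+12-1, 3+5-1, 5+3-1, 12+1-1, 15+0) = 15
r[6] = max(1+15-1, 3+12-1, 5+5-1, 12+3-1, 15+1-1, 7+0) = 15
r[7] = max(1+15-1, 3+15-1, 5+12-1, …, 7+1-1, 11+0) = 17
r[8] = max(1+17-1, 3+15-1, 5+15-1, …, 11+1-1, 22+0) = 23
r[9] = max(1+23-1, 3+17-1, 5+15-1, …, 22+1-1, 25+0) = 26
One optimal plan: pieces 5 + 4 (1 cut) → €27 − €1 = €26.

26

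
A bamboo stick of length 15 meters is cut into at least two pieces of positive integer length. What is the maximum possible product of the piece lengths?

Define f[k] = max over 1≤i<k of i · max(k−i, f[k−i]); the inner max lets the remainder stay uncut if that's better.
f[2] = 1·max(1,0) = 1·1 = 1
f[3] = 1·max(2,1) = 1·2 = 2
f[4] = 2·max(2,1) = 2·2 = 4
f[5] = 2·max(3,2) = 2·3 = 6
f[6] = 3·max(3,2) = 3·3 = 9
f[7] = 2·max(5,6) = 2·6 = 12
f[8] = 2·max(6,9) = 2·9 = 18
f[9] = 3·max(6,9) = 3·9 = 27
f[10] = 2·max(8,18) = 2·18 = 36
f[11] = 2·max(9,27) = 2·27 = 54
f[12] = 3·max(9,27) = 3·27 = 81
f[13] = 2·max(11,54) = 2·54 = 108
f[14] = 2·max(12,81) = 2·81 = 162
f[15] = 3·max(12,81) = 3·81 = 243
One optimal split: 3 + 3 + 3 + 3 + 3; product 3·3·3·3·3 = 243.

243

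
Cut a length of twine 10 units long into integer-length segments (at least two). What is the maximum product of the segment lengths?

36

Define m[k] = max over 1≤i<k of i · max(k−i, m[k−i]); the inner max lets the remainder stay uncut if that's better.
m[2] = 1·max(1,0) = 1·1 = 1
m[3] = 1·max(2,1) = 1·2 = 2
m[4] = 2·max(2,1) = 2·2 = 4
m[5] = 2·max(3,2) = 2·3 = 6
m[6] = 3·max(3,2) = 3·3 = 9
m[7] = 2·max(5,6) = 2·6 = 12
m[8] = 2·max(6,9) = 2·9 = 18
m[9] = 3·max(6,9) = 3·9 = 27
m[10] = 2·max(8,18) = 2·18 = 36
One optimal split: 3 + 3 + 2 + 2; product 3·3·2·2 = 36.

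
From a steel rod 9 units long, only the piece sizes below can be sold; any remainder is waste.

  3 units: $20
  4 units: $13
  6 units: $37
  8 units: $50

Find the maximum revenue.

60

Let f[k] be the best obtainable value from length k. For each k, try every first piece i and keep the best of price[i] + f[k−i].
f[1] = 0
f[2] = 0
f[3] = 20
f[4] = max(20+0, 13+0) = 20
f[5] = max(20+0, 13+0) = 20
f[6] = max(20+20, 13+0, 37+0) = 40
f[7] = max(20+20, 13+20, 37+0) = 40
f[8] = max(20+20, 13+20, 37+0, 50+0) = 50
f[9] = max(20+40, 13+20, 37+20, 50+0) = 60
One optimal cutting: 3 + 3 + 3 → $60.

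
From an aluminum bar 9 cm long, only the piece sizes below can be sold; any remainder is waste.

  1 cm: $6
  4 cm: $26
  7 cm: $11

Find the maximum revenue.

Consider every possible first cut. best[k] is the best of p[i]+best[k−i] over all sellable i≤k.
best[1] = 6
best[2] = 12  (first piece 1, then best[1]=6)
best[3] = 18  (first piece 1, then best[2]=12)
best[4] = 26
best[5] = 32  (first piece 1, then best[4]=26)
best[6] = 38  (first piece 1, then best[5]=32)
best[7] = 44  (first piece 1, then best[6]=38)
best[8] = 52  (first piece 4, then best[4]=26)
best[9] = 58  (first piece 1, then best[8]=52)
One optimal cutting: 4 + 4 + 1 → $58.

58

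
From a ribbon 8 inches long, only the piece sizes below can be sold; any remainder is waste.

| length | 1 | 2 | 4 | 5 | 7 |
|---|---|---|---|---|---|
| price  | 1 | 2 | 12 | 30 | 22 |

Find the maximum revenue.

Build f[k] bottom-up: f[k] = max over allowed piece i of (p[i] + f[k−i]).
f[1] = 1
f[2] = 2  (first piece 1, then f[1]=1)
f[3] = 3  (first piece 1, then f[2]=2)
f[4] = 12
f[5] = 30
f[6] = 31  (first piece 1, then f[5]=30)
f[7] = 32  (first piece 1, then f[6]=31)
f[8] = 33  (first piece 1, then f[7]=32)
One optimal cutting: 5 + 1 + 1 + 1 → ¢33.

33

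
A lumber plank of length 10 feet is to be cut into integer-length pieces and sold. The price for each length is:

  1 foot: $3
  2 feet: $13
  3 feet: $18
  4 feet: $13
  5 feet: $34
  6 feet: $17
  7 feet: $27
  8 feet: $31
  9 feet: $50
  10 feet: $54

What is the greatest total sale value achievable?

Let R[k] be the best obtainable value from length k. For each k, try every first piece i and keep the best of price[i] + R[k−i].
R[1] = 3
R[2] = 13
R[3] = 18
R[4] = 26  (first piece 2, then R[2]=13)
R[5] = 34
R[6] = 39  (first piece 2, then R[4]=26)
R[7] = 47  (first piece 2, then R[5]=34)
R[8] = 52  (first piece 2, then R[6]=39)
R[9] = 60  (first piece 2, then R[7]=47)
R[10] = 68  (first piece 5, then R[5]=34)
One optimal cutting: 5 + 5 → $34 + $34 = $68.

68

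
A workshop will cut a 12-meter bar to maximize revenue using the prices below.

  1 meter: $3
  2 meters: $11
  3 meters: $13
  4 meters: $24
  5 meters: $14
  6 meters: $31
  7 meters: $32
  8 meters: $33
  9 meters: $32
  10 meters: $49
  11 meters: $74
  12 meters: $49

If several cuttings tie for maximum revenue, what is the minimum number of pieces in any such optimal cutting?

Let r[k] be the best obtainable value from length k. For each k, try every first piece i and keep the best of price[i] + r[k−i].
r[1] = 3
r[2] = max(3+3, 11+0) = 11
r[3] = max(3+11, 11+3, 13+0) = 14
r[4] = max(3+14, 11+11, 13+3, 24+0) = 24
r[5] = max(3+24, 11+14, 13+11, 24+3, 14+0) = 27
r[6] = max(3+27, 11+24, 13+14, 24+11, 14+3, 31+0) = 35
r[7] = max(3+35, 11+27, 13+24, …, 31+3, 32+0) = 38
r[8] = max(3+38, 11+35, 13+27, …, 32+3, 33+0) = 48
r[9] = max(3+48, 11+38, 13+35, …, 33+3, 32+0) = 51
r[10] = max(3+51, 11+48, 13+38, …, 32+3, 49+0) = 59
r[11] = max(3+59, 11+51, 13+48, …, 49+3, 74+0) = 74
r[12] = max(3+74, 11+59, 13+51, …, 74+3, 49+0) = 77
Maximum revenue is $77.
Now minimize piece count subject to staying optimal: for each k, pieces[k] = 1 + min over i with p[i]+r[k−i]=r[k] of pieces[k−i].
pieces[9] = 3
pieces[10] = 3
pieces[11] = 1
pieces[12] = 2

2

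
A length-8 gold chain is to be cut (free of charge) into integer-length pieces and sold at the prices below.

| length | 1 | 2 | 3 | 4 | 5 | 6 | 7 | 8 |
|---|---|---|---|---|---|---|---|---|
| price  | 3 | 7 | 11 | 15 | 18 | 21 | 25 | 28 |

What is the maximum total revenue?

Build R[k] bottom-up: R[k] = max over allowed piece i of (p[i] + R[k−i]).
R[1] = 3
R[2] = max(3+3, 7+0) = 7
R[3] = max(3+7, 7+3, 11+0) = 11
R[4] = max(3+11, 7+7, 11+3, 15+0) = 15
R[5] = max(3+15, 7+11, 11+7, 15+3, 18+0) = 18
R[6] = max(3+18, 7+15, 11+11, 15+7, 18+3, 21+0) = 22
R[7] = max(3+22, 7+18, 11+15, …, 21+3, 25+0) = 26
R[8] = max(3+26, 7+22, 11+18, …, 25+3, 28+0) = 30
One optimal cutting: 4 + 4 → $15 + $15 = $30.

30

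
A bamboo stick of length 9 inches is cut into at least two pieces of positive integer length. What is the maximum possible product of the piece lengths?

Define prod[k] = max over 1≤i<k of i · max(k−i, prod[k−i]); the inner max lets the remainder stay uncut if that's better.
prod[2] = 1*max(1,0) = 1*1 = 1
prod[3] = 1*max(2,1) = 1*2 = 2
prod[4] = 2*max(2,1) = 2*2 = 4
prod[5] = 2*max(3,2) = 2*3 = 6
prod[6] = 3*max(3,2) = 3*3 = 9
prod[7] = 2*max(5,6) = 2*6 = 12
prod[8] = 2*max(6,9) = 2*9 = 18
prod[9] = 3*max(6,9) = 3*9 = 27
One optimal split: 3 + 3 + 3; product 3*3*3 = 27.

27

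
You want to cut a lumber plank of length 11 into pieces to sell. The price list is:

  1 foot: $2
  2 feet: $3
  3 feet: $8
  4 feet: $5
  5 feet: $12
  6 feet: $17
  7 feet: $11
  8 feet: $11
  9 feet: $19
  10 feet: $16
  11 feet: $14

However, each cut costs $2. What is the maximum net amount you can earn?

Let v[k] be the best obtainable value from length k. For each k, try every first piece i and keep the best of price[i] + v[k−i] minus the 2 cut fee when i<k.
v[1] = 2
v[2] = max(2+2-2, 3+0) = 3
v[3] = max(2+3-2, 3+2-2, 8+0) = 8
v[4] = max(2+8-2, 3+3-2, 8+2-2, 5+0) = 8
v[5] = max(2+8-2, 3+8-2, 8+3-2, 5+2-2, 12+0) = 12
v[6] = max(2+12-2, 3+8-2, 8+8-2, 5+3-2, 12+2-2, 17+0) = 17
v[7] = max(2+17-2, 3+12-2, 8+8-2, …, 17+2-2, 11+0) = 17
v[8] = max(2+17-2, 3+17-2, 8+12-2, …, 11+2-2, 11+0) = 18
v[9] = max(2+18-2, 3+17-2, 8+17-2, …, 11+2-2, 19+0) = 23
v[10] = max(2+23-2, 3+18-2, 8+17-2, …, 19+2-2, 16+0) = 23
v[11] = max(2+23-2, 3+23-2, 8+18-2, …, 16+2-2, 14+0) = 27
One optimal plan: pieces 6 + 5 (1 cut) → $29 − $2 = $27.

27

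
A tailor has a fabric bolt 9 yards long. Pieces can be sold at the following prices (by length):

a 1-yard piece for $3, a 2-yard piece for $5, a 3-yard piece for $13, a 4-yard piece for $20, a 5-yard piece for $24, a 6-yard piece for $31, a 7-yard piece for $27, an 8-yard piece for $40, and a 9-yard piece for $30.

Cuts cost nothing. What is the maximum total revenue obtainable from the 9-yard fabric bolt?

44

Let R[k] be the best obtainable value from length k. For each k, try every first piece i and keep the best of price[i] + R[k−i].
R[1] = 3
R[2] = max(3+3, 5+0) = 6
R[3] = max(3+6, 5+3, 13+0) = 13
R[4] = max(3+13, 5+6, 13+3, 20+0) = 20
R[5] = max(3+20, 5+13, 13+6, 20+3, 24+0) = 24
R[6] = max(3+24, 5+20, 13+13, 20+6, 24+3, 31+0) = 31
R[7] = max(3+31, 5+24, 13+20, …, 31+3, 27+0) = 34
R[8] = max(3+34, 5+31, 13+24, …, 27+3, 40+0) = 40
R[9] = max(3+40, 5+34, 13+31, …, 40+3, 30+0) = 44
One optimal cutting: 6 + 3 → $31 + $13 = $44.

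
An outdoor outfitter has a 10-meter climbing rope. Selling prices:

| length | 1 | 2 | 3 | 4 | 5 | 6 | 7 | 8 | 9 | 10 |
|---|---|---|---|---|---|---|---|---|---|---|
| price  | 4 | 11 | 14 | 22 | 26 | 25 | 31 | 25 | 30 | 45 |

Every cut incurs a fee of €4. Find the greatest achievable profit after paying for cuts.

48

Let net[k] be the best obtainable value from length k. For each k, try every first piece i and keep the best of price[i] + net[k−i] minus the 4 cut fee when i<k.
net[1] = 4
net[2] = max(4+4-4, 11+0) = 11
net[3] = max(4+11-4, 11+4-4, 14+0) = 14
net[4] = max(4+14-4, 11+11-4, 14+4-4, 22+0) = 22
net[5] = max(4+22-4, 11+14-4, 14+11-4, 22+4-4, 26+0) = 26
net[6] = max(4+26-4, 11+22-4, 14+14-4, 22+11-4, 26+4-4, 25+0) = 29
net[7] = max(4+29-4, 11+26-4, 14+22-4, …, 25+4-4, 31+0) = 33
net[8] = max(4+33-4, 11+29-4, 14+26-4, …, 31+4-4, 25+0) = 40
net[9] = max(4+40-4, 11+33-4, 14+29-4, …, 25+4-4, 30+0) = 44
net[10] = max(4+44-4, 11+40-4, 14+33-4, …, 30+4-4, 45+0) = 48
One optimal plan: pieces 5 + 5 (1 cut) → €52 − €4 = €48.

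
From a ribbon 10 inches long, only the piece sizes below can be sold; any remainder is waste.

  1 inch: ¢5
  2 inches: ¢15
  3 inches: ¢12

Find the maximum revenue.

Let r[k] be the best obtainable value from length k. For each k, try every first piece i and keep the best of price[i] + r[k−i].
r[1] = 5
r[2] = 15
r[3] = 20  (first piece 1, then r[2]=15)
r[4] = 30  (first piece 2, then r[2]=15)
r[5] = 35  (first piece 1, then r[4]=30)
r[6] = 45  (first piece 2, then r[4]=30)
r[7] = 50  (first piece 1, then r[6]=45)
r[8] = 60  (first piece 2, then r[6]=45)
r[9] = 65  (first piece 1, then r[8]=60)
r[10] = 75  (first piece 2, then r[8]=60)
One optimal cutting: 2 + 2 + 2 + 2 + 2 → ¢75.

75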